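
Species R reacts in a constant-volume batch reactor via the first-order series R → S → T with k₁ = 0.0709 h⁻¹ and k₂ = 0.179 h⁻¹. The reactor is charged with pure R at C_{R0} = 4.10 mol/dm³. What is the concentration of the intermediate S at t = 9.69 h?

0.878 mol/dm³

Solving the coupled first-order balances gives C_S(t) = [k₁/(k₂−k₁)]·C_{R0}·(e^(−k₁t) − e^(−k₂t)).
e^(−k₁t) = e^(−0.0709×9.69) = e^(−0.6870) = 0.5031; e^(−k₂t) = e^(−1.735) = 0.1765.
C_S = 0.0709×4.10/(0.179−0.0709) × (0.5031−0.1765) = 2.689×0.3266 = 0.8782 mol/dm³.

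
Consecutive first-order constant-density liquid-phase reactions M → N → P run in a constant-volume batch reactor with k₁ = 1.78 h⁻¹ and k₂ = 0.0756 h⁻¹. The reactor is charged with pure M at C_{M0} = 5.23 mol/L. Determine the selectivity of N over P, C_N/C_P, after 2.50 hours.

Solving the coupled first-order balances gives C_N(t) = [k₁/(k₂−k₁)]·C_{M0}·(e^(−k₁t) − e^(−k₂t)).
e^(−k₁t) = e^(−1.78×2.50) = e^(−4.450) = 0.01168; e^(−k₂t) = e^(−0.1890) = 0.8278.
C_N = 1.78×5.23/(0.0756−1.78) × (0.01168−0.8278) = (-5.462)×(-0.8161) = 4.458 mol/L.
C_M = C_{M0}e^(−k₁t) = 0.06108 mol/L, so C_P = C_{M0}−C_M−C_N = 0.7114 mol/L; C_N/C_P = 6.27.

6.27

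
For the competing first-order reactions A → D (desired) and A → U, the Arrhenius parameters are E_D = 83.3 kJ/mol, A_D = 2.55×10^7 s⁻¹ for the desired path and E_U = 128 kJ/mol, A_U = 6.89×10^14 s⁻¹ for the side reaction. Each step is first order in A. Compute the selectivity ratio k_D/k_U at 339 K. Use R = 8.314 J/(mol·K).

Since both paths have the same order in A, the concentration cancels and S_{D/U} = k_D/k_U = (A_D/A_U)·exp[(E_U−E_D)/(RT)].
(E_U−E_D)/(RT) = (128−83.3)×10³/(8.314×339) = 44700/2818 = 15.86.
k_D/k_U = (2.55×10^7/6.89×10^14)·exp(15.86) = 3.701×10^-8 × 7.724×10^6 = 0.286.

0.286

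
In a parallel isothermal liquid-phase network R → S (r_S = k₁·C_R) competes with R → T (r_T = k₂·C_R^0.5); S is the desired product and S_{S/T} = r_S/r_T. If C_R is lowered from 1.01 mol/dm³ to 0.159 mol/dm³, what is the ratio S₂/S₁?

S_{S/T} = (k₁/k₂)·C_R^0.5, so S₂/S₁ = (C_{R,2}/C_{R,1})^0.5.
= (0.159/1.01)^0.5 = (0.1574)^0.5 = 0.397.

0.397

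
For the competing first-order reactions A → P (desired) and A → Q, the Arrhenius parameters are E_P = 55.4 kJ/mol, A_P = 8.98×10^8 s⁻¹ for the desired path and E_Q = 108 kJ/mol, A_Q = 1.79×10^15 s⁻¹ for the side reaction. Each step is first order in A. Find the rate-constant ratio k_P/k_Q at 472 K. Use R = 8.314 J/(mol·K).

With equal orders, S_{P/Q} = k_P/k_Q = (A_P/A_Q)·exp[(E_Q−E_P)/(RT)].
(E_Q−E_P)/(RT) = (108−55.4)×10³/(8.314×472) = 52600/3924 = 13.40.
k_P/k_Q = (8.98×10^8/1.79×10^15)·exp(13.40) = 5.017×10^-7 × 6.626×10^5 = 0.332.

0.332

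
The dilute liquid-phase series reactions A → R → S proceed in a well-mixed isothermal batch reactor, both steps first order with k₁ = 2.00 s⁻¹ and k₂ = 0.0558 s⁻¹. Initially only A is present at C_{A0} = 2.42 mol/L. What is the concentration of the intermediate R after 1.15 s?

The intermediate concentration in a first-order A→B→C sequence is C_R = k₁C_{A0}(e^(−k₁t) − e^(−k₂t))/(k₂−k₁).
e^(−k₁t) = e^(−2.00×1.15) = e^(−2.300) = 0.1003; e^(−k₂t) = e^(−0.06417) = 0.9378.
C_R = 2.00×2.42/(0.0558−2.00) × (0.1003−0.9378) = (-2.489)×(-0.8376) = 2.085 mol/L.

2.09 mol/L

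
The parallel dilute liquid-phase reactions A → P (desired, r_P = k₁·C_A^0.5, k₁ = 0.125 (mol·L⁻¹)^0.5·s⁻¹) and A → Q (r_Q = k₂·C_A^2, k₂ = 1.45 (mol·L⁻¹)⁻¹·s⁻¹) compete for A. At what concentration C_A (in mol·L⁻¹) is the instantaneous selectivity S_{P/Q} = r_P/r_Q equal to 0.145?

0.707 mol·L⁻¹

S_{P/Q} = (k₁/k₂)·C_A^-1.5 ⇒ C_A = (S·k₂/k₁)^(1/(-1.5)).
= (0.145×1.45/0.125)^(-0.6667) = (1.682)^(-0.6667) = 0.707 mol·L⁻¹.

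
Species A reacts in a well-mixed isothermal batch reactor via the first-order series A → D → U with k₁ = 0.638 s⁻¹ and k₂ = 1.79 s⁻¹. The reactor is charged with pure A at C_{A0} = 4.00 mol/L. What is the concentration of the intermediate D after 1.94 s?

The intermediate concentration in a first-order A→B→C sequence is C_D = k₁C_{A0}(e^(−k₁t) − e^(−k₂t))/(k₂−k₁).
e^(−k₁t) = e^(−0.638×1.94) = e^(−1.238) = 0.2900; e^(−k₂t) = e^(−3.473) = 0.03104.
C_D = 0.638×4.00/(1.79−0.638) × (0.2900−0.03104) = 2.215×0.2590 = 0.5738 mol/L.

0.574 mol/L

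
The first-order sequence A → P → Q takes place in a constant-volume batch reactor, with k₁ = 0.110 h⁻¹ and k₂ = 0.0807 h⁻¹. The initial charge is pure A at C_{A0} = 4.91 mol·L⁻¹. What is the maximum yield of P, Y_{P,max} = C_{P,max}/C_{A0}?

0.426

For a first-order series the maximum intermediate yield is C_{P,max}/C_{A0} = (k₁/k₂)^[k₂/(k₂−k₁)].
= (0.110/0.0807)^(0.0807/(0.0807−0.110)) = (1.363)^(-2.754) = 0.4261.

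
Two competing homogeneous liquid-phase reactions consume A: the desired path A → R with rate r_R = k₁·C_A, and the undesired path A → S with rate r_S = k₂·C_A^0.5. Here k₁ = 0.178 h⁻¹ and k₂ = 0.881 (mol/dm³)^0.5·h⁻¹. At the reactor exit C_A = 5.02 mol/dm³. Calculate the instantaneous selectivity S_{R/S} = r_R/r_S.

0.453

S_{R/S} = r_R/r_S = (k₁·C_A)/(k₂·C_A^0.5) = (k₁/k₂)·C_A^0.5.
= (0.178×5.020) / (0.881×5.020^0.5) = 0.8936/1.974 = 0.453.
Since the desired path is higher order in A, keeping C_A high (PFR or concentrated feed) favours R.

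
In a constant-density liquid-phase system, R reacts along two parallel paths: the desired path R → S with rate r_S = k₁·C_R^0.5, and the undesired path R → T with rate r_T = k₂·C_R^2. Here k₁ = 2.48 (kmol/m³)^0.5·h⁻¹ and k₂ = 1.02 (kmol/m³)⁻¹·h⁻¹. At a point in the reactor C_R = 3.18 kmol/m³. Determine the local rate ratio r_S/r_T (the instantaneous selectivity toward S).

S_{S/T} = r_S/r_T = (k₁·C_R^0.5)/(k₂·C_R^2) = (k₁/k₂)·C_R^-1.5.
= (2.48×3.180^0.5) / (1.02×3.180^2) = 4.422/10.31 = 0.429.

0.429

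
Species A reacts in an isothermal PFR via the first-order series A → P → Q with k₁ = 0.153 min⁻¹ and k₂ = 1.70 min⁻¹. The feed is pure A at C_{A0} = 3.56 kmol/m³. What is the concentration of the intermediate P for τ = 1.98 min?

For first-order series with pure A initially, C_P(τ) = k₁C_{A0}/(k₂−k₁)·(e^(−k₁τ) − e^(−k₂τ)).
e^(−k₁τ) = e^(−0.153×1.98) = e^(−0.3029) = 0.7386; e^(−k₂τ) = e^(−3.366) = 0.03453.
C_P = 0.153×3.56/(1.70−0.153) × (0.7386−0.03453) = 0.3521×0.7041 = 0.2479 kmol/m³.

0.248 kmol/m³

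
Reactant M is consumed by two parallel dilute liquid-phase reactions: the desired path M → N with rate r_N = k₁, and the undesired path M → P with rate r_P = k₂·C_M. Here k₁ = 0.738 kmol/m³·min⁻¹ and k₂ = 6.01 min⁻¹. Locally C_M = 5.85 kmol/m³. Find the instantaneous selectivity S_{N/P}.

0.0210

S_{N/P} = r_N/r_P = (k₁)/(k₂·C_M) = (k₁/k₂)·C_M⁻¹.
= (0.738) / (6.01×5.850) = 0.7380/35.16 = 0.0210.
The undesired path is higher order in M, so low C_M (CSTR or dilute feed) favours N.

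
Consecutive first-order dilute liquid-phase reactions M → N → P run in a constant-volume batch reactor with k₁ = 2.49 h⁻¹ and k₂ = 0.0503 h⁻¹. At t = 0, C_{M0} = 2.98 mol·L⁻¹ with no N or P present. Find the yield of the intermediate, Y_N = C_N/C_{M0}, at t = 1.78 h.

0.921

Solving the coupled first-order balances gives C_N(t) = [k₁/(k₂−k₁)]·C_{M0}·(e^(−k₁t) − e^(−k₂t)).
e^(−k₁t) = e^(−2.49×1.78) = e^(−4.432) = 0.01189; e^(−k₂t) = e^(−0.08953) = 0.9144.
C_N = 2.49×2.98/(0.0503−2.49) × (0.01189−0.9144) = (-3.041)×(-0.9025) = 2.745 mol·L⁻¹.
Y_N = C_N/C_{M0} = 2.745/2.98 = 0.921.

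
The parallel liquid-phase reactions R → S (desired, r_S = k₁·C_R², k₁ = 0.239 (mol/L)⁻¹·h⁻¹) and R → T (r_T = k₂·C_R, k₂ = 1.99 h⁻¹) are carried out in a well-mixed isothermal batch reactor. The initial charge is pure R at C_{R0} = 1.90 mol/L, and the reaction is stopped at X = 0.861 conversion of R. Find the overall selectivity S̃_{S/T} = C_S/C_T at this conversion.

C_R = C_{R0}(1−X) = 0.2641 mol/L.
Along a PFR/batch, dC_T/dC_R = −r_T/(r_S+r_T) = −k₂/(k₂+k₁·C_R).
Integrating from C_{R0} to C_R: C_T = (1.99/0.239)·ln[(1.99+0.239·1.90)/(1.99+0.239·0.264)] = 8.326·ln(2.444/2.053) = 1.451 mol/L.
Then C_S = (C_{R0}−C_R) − C_T = 1.636 − 1.451 = 0.1845 mol/L.
S̃_{S/T} = C_S/C_T = 0.1845/1.451 = 0.127.

0.127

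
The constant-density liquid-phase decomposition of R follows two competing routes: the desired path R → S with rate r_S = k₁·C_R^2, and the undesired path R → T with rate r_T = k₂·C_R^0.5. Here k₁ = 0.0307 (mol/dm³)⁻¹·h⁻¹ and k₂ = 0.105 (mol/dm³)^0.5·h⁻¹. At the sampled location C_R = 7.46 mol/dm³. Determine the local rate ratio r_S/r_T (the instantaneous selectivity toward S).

S_{S/T} = r_S/r_T = (k₁·C_R^2)/(k₂·C_R^0.5) = (k₁/k₂)·C_R^1.5.
= (0.0307×7.460^2) / (0.105×7.460^0.5) = 1.709/0.2868 = 5.96.
Since the desired path is higher order in R, keeping C_R high (PFR or concentrated feed) favours S.

5.96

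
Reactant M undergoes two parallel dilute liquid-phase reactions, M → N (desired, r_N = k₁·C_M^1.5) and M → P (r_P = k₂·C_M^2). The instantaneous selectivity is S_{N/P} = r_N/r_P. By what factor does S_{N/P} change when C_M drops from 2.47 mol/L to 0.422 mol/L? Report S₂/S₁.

2.42

S_{N/P} = (k₁/k₂)·C_M^-0.5, so S₂/S₁ = (C_{M,2}/C_{M,1})^-0.5.
= (0.422/2.47)^(-0.5) = (0.1709)^(-0.5) = 2.42.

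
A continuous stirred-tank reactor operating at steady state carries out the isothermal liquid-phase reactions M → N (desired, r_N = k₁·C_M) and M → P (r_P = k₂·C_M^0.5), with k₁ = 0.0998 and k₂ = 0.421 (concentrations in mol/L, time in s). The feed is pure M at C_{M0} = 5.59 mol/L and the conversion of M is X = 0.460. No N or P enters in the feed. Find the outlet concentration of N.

Exit C_M = C_{M0}(1−X) = 5.59×0.540 = 3.019 mol/L.
Rates in a CSTR are evaluated at the outlet concentration: r_N = 0.0998×3.019 = 0.3013, r_P = 0.421×3.019^0.5 = 0.7315.
Fraction of consumed M going to N: r_N/(r_N+r_P) = 0.2917.
C_N = 0.2917·C_{M0}·X = 0.2917×5.59×0.460 = 0.750 mol/L.

0.750 mol/L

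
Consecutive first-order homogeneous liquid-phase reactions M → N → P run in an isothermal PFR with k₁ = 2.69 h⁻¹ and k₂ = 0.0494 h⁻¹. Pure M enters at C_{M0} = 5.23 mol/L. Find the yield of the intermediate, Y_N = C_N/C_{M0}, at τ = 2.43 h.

Solving the coupled first-order balances gives C_N(τ) = [k₁/(k₂−k₁)]·C_{M0}·(e^(−k₁τ) − e^(−k₂τ)).
e^(−k₁τ) = e^(−2.69×2.43) = e^(−6.537) = 0.001449; e^(−k₂τ) = e^(−0.1200) = 0.8869.
C_N = 2.69×5.23/(0.0494−2.69) × (0.001449−0.8869) = (-5.328)×(-0.8854) = 4.717 mol/L.
Y_N = C_N/C_{M0} = 4.717/5.23 = 0.902.

0.902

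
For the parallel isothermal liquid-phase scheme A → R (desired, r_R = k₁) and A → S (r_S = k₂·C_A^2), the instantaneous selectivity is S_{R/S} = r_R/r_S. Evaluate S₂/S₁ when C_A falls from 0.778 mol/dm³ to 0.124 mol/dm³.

S_{R/S} = (k₁/k₂)·C_A^-2, so S₂/S₁ = (C_{A,2}/C_{A,1})^-2.
= (0.124/0.778)^(-2) = (0.1594)^(-2) = 39.4.

39.4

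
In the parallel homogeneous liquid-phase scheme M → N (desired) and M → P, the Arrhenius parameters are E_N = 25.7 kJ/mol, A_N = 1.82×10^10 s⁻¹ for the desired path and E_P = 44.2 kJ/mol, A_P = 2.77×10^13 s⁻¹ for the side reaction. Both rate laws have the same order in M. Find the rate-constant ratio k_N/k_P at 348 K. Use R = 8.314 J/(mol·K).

With equal orders, S_{N/P} = k_N/k_P = (A_N/A_P)·exp[(E_P−E_N)/(RT)].
(E_P−E_N)/(RT) = (44.2−25.7)×10³/(8.314×348) = 18500/2893 = 6.394.
k_N/k_P = (1.82×10^10/2.77×10^13)·exp(6.394) = 6.570×10^-4 × 598.3 = 0.393.

0.393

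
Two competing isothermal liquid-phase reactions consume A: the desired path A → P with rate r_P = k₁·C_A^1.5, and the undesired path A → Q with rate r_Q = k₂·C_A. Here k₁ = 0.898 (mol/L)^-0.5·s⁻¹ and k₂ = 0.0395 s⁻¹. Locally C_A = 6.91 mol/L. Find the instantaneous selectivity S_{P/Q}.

59.8

S_{P/Q} = r_P/r_Q = (k₁·C_A^1.5)/(k₂·C_A) = (k₁/k₂)·C_A^0.5.
= (0.898×6.910^1.5) / (0.0395×6.910) = 16.31/0.2729 = 59.8.
Since the desired path is higher order in A, keeping C_A high (PFR or concentrated feed) favours P.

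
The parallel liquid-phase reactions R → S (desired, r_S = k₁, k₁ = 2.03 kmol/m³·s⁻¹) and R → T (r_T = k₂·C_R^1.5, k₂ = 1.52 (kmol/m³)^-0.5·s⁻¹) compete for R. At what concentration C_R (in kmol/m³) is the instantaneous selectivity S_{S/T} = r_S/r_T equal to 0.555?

1.80 kmol/m³

S_{S/T} = (k₁/k₂)·C_R^-1.5 ⇒ C_R = (S·k₂/k₁)^(1/(-1.5)).
= (0.555×1.52/2.03)^(-0.6667) = (0.4156)^(-0.6667) = 1.80 kmol/m³.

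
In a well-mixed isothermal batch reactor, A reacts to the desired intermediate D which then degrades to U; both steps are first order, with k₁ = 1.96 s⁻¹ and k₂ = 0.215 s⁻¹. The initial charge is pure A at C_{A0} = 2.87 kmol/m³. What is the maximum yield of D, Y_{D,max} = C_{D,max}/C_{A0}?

At the optimum, C_{D,max}/C_{A0} = (k₁/k₂)^[k₂/(k₂−k₁)].
= (1.96/0.215)^(0.215/(0.215−1.96)) = (9.116)^(-0.1232) = 0.7616.

0.762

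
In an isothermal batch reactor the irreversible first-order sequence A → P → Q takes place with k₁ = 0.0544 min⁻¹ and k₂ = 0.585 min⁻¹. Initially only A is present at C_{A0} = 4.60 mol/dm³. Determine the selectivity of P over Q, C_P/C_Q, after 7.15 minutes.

0.267

The intermediate concentration in a first-order A→B→C sequence is C_P = k₁C_{A0}(e^(−k₁t) − e^(−k₂t))/(k₂−k₁).
e^(−k₁t) = e^(−0.0544×7.15) = e^(−0.3890) = 0.6778; e^(−k₂t) = e^(−4.183) = 0.01526.
C_P = 0.0544×4.60/(0.585−0.0544) × (0.6778−0.01526) = 0.4716×0.6625 = 0.3124 mol/dm³.
C_A = C_{A0}e^(−k₁t) = 3.118 mol/dm³, so C_Q = C_{A0}−C_A−C_P = 1.170 mol/dm³; C_P/C_Q = 0.267.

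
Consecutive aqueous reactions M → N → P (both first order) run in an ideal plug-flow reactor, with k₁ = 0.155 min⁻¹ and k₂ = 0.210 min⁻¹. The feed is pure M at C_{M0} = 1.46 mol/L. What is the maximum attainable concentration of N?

At the optimum, C_{N,max}/C_{M0} = (k₁/k₂)^[k₂/(k₂−k₁)].
= (0.155/0.210)^(0.210/(0.210−0.155)) = (0.7381)^(3.818) = 0.3136.
C_{N,max} = 0.3136×1.46 = 0.458 mol/L.

0.458 mol/L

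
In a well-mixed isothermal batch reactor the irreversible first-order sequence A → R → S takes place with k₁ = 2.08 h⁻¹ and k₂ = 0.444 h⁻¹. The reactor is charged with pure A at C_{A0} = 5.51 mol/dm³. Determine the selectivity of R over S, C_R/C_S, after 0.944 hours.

For first-order series with pure A initially, C_R(t) = k₁C_{A0}/(k₂−k₁)·(e^(−k₁t) − e^(−k₂t)).
e^(−k₁t) = e^(−2.08×0.944) = e^(−1.964) = 0.1404; e^(−k₂t) = e^(−0.4191) = 0.6576.
C_R = 2.08×5.51/(0.444−2.08) × (0.1404−0.6576) = (-7.005)×(-0.5173) = 3.624 mol/dm³.
C_A = C_{A0}e^(−k₁t) = 0.7734 mol/dm³, so C_S = C_{A0}−C_A−C_R = 1.113 mol/dm³; C_R/C_S = 3.26.

3.26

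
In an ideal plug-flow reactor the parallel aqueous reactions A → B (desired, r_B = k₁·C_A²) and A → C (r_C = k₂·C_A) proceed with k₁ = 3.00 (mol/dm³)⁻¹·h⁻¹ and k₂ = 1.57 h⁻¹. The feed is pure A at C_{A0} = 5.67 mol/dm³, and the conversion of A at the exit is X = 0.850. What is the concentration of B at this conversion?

C_A = C_{A0}(1−X) = 0.8505 mol/dm³.
Along a PFR/batch, dC_C/dC_A = −r_C/(r_B+r_C) = −k₂/(k₂+k₁·C_A).
Integrating from C_{A0} to C_A: C_C = (1.57/3.00)·ln[(1.57+3.00·5.67)/(1.57+3.00·0.851)] = 0.5233·ln(18.58/4.122) = 0.7881 mol/dm³.
Then C_B = (C_{A0}−C_A) − C_C = 4.819 − 0.7881 = 4.031 mol/dm³.

4.03 mol/dm³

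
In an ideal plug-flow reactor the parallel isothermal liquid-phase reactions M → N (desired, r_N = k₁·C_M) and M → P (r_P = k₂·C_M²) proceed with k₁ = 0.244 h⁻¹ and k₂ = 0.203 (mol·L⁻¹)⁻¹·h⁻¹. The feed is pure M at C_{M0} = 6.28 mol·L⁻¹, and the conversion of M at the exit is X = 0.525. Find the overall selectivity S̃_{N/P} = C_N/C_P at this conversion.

0.269

C_M = C_{M0}(1−X) = 2.983 mol·L⁻¹.
Along a PFR/batch, dC_N/dC_M = −r_N/(r_N+r_P) = −k₁/(k₁+k₂·C_M).
Integrating from C_{M0} to C_M: C_N = (0.244/0.203)·ln[(0.244+0.203·6.28)/(0.244+0.203·2.98)] = 1.202·ln(1.519/0.8495) = 0.6983 mol·L⁻¹.
C_P = (C_{M0}−C_M)−C_N = 2.599 mol·L⁻¹; S̃_{N/P} = 0.6983/2.599 = 0.269.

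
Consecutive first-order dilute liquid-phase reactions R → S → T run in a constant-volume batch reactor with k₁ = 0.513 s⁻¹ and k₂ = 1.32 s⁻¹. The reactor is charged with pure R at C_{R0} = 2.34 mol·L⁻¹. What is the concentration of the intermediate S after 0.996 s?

Solving the coupled first-order balances gives C_S(t) = [k₁/(k₂−k₁)]·C_{R0}·(e^(−k₁t) − e^(−k₂t)).
e^(−k₁t) = e^(−0.513×0.996) = e^(−0.5109) = 0.5999; e^(−k₂t) = e^(−1.315) = 0.2685.
C_S = 0.513×2.34/(1.32−0.513) × (0.5999−0.2685) = 1.488×0.3314 = 0.4929 mol·L⁻¹.

0.493 mol·L⁻¹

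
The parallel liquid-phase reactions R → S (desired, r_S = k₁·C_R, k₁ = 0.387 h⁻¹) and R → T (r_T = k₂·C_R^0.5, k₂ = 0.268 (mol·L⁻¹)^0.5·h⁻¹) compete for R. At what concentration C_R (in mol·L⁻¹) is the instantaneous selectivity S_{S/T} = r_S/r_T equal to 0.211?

S_{S/T} = (k₁/k₂)·C_R^0.5 ⇒ C_R = (S·k₂/k₁)^(2).
= (0.211×0.268/0.387)^(2) = (0.1461)^(2) = 0.0214 mol·L⁻¹.

0.0214 mol·L⁻¹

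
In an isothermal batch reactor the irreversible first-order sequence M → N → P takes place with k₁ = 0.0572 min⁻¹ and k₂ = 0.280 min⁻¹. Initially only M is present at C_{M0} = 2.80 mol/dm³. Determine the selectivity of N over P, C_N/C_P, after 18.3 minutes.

0.158

The intermediate concentration in a first-order A→B→C sequence is C_N = k₁C_{M0}(e^(−k₁t) − e^(−k₂t))/(k₂−k₁).
e^(−k₁t) = e^(−0.0572×18.3) = e^(−1.047) = 0.3511; e^(−k₂t) = e^(−5.124) = 0.005952.
C_N = 0.0572×2.80/(0.280−0.0572) × (0.3511−0.005952) = 0.7189×0.3451 = 0.2481 mol/dm³.
C_M = C_{M0}e^(−k₁t) = 0.9830 mol/dm³, so C_P = C_{M0}−C_M−C_N = 1.569 mol/dm³; C_N/C_P = 0.158.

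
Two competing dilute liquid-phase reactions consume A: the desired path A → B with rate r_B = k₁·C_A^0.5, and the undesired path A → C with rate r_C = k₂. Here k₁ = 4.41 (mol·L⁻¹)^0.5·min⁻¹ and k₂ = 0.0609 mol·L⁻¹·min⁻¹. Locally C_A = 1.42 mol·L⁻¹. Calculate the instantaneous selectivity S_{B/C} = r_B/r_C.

86.3

S_{B/C} = r_B/r_C = (k₁·C_A^0.5)/(k₂) = (k₁/k₂)·C_A^0.5.
= (4.41×1.420^0.5) / (0.0609) = 5.255/0.06090 = 86.3.
Since the desired path is higher order in A, keeping C_A high (PFR or concentrated feed) favours B.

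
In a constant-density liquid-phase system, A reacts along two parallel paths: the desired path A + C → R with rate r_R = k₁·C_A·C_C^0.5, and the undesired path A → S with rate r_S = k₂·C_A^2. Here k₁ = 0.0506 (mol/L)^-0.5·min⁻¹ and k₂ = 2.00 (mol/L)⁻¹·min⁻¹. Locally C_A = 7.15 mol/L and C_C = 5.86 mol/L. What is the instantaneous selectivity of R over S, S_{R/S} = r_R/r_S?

0.00857

S_{R/S} = r_R/r_S = (k₁·C_A·C_C^0.5)/(k₂·C_A^2) = (k₁/k₂)·C_A⁻¹·C_C^0.5.
= (0.0506×7.150×5.860^0.5) / (2.00×7.150^2) = 0.8758/102.2 = 0.00857.
The undesired path is higher order in A, so low C_A (CSTR or dilute feed) favours R.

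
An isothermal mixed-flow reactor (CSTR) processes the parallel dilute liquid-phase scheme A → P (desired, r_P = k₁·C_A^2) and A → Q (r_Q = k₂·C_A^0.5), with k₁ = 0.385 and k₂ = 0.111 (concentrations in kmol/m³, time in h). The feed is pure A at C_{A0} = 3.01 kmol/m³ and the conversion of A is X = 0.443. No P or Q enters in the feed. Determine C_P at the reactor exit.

1.18 kmol/m³

Exit C_A = C_{A0}(1−X) = 3.01×0.557 = 1.677 kmol/m³.
Rates in a CSTR are evaluated at the outlet concentration: r_P = 0.385×1.677^2 = 1.082, r_Q = 0.111×1.677^0.5 = 0.1437.
Fraction of consumed A going to P: r_P/(r_P+r_Q) = 0.8828.
C_P = 0.8828·C_{A0}·X = 0.8828×3.01×0.443 = 1.18 kmol/m³.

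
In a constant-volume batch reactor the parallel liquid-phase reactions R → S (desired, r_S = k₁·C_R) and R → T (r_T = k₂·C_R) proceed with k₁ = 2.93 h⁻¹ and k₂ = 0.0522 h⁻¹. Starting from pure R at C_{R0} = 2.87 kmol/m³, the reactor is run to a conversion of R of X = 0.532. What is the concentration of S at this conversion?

1.50 kmol/m³

C_R = C_{R0}(1−X) = 1.343 kmol/m³.
Both paths are first order in R, so the instantaneous fraction to S is constant: dC_S/d(−C_R) = k₁/(k₁+k₂) = 0.9825.
C_S = 0.9825·(C_{R0}−C_R) = 0.9825×1.527 = 1.50 kmol/m³.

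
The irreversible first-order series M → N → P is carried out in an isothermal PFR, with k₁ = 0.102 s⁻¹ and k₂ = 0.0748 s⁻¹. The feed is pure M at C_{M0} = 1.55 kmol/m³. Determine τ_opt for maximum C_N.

11.4 s

The intermediate peaks when r₁ = r₂, i.e. k₁e^(−k₁τ) = k₂e^(−k₂τ), giving τ_opt = ln(k₂/k₁)/(k₂−k₁).
= ln(0.0748/0.102)/(0.0748−0.102) = ln(0.7333)/-0.02720 = -0.3102/-0.02720 = 11.4 s.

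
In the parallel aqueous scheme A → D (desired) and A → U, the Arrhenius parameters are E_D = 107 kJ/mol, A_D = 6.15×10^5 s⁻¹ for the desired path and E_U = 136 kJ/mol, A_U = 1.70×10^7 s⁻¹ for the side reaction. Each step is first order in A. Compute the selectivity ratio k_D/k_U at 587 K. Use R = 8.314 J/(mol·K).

13.8

With equal orders, S_{D/U} = k_D/k_U = (A_D/A_U)·exp[(E_U−E_D)/(RT)].
(E_U−E_D)/(RT) = (136−107)×10³/(8.314×587) = 29000/4880 = 5.942.
k_D/k_U = (6.15×10^5/1.70×10^7)·exp(5.942) = 0.03618 × 380.8 = 13.8.
Since E_D < E_U, lowering the temperature improves selectivity toward D.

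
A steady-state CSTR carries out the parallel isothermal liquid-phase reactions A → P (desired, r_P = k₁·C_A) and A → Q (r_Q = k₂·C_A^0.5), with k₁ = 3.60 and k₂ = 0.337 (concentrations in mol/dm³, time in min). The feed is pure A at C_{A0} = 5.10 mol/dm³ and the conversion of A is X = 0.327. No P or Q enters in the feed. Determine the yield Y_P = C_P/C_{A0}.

0.311

Exit C_A = C_{A0}(1−X) = 5.10×0.673 = 3.432 mol/dm³.
In a CSTR the entire volume is at exit conditions, so r_P = 3.60×3.432 = 12.36 and r_Q = 0.337×3.432^0.5 = 0.6243.
Fraction of consumed A going to P: r_P/(r_P+r_Q) = 0.9519.
C_P = 0.9519·C_{A0}·X = 0.9519×5.10×0.327 = 1.59 mol/dm³; Y_P = C_P/C_{A0} = 0.311.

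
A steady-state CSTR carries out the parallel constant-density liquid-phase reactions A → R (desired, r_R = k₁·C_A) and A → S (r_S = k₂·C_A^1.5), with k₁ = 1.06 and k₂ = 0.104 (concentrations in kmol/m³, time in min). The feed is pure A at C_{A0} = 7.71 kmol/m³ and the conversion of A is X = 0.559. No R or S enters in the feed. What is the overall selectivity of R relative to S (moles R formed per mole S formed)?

Exit C_A = C_{A0}(1−X) = 7.71×0.441 = 3.400 kmol/m³.
In a CSTR the entire volume is at exit conditions, so r_R = 1.06×3.400 = 3.604 and r_S = 0.104×3.400^1.5 = 0.6520.
Overall selectivity = C_R/C_S = r_Rτ/(r_Sτ) = r_R/r_S = 5.53.

5.53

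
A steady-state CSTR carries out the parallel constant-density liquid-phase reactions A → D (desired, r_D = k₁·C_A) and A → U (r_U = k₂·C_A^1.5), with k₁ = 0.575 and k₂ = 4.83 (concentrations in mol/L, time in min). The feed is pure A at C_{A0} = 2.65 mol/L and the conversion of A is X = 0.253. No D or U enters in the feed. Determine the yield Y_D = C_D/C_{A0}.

0.0197

Exit C_A = C_{A0}(1−X) = 2.65×0.747 = 1.980 mol/L.
Rates in a CSTR are evaluated at the outlet concentration: r_D = 0.575×1.980 = 1.138, r_U = 4.83×1.980^1.5 = 13.45.
Fraction of consumed A going to D: r_D/(r_D+r_U) = 0.07801.
C_D = 0.07801·C_{A0}·X = 0.07801×2.65×0.253 = 0.0523 mol/L; Y_D = C_D/C_{A0} = 0.0197.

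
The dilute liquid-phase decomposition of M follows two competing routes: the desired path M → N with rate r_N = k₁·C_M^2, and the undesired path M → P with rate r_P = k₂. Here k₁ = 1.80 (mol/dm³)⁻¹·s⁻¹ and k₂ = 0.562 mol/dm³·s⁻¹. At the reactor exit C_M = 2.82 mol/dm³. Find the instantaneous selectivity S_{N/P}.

25.5

S_{N/P} = r_N/r_P = (k₁·C_M^2)/(k₂) = (k₁/k₂)·C_M^2.
= (1.80×2.820^2) / (0.562) = 14.31/0.5620 = 25.5.
Since the desired path is higher order in M, keeping C_M high (PFR or concentrated feed) favours N.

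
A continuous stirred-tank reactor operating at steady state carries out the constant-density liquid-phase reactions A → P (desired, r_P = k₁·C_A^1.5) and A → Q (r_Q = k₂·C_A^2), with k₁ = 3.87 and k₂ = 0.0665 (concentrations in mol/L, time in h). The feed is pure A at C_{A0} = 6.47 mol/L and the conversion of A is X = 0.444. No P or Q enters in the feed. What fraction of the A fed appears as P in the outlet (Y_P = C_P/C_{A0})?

Exit C_A = C_{A0}(1−X) = 6.47×0.556 = 3.597 mol/L.
Rates in a CSTR are evaluated at the outlet concentration: r_P = 3.87×3.597^1.5 = 26.40, r_Q = 0.0665×3.597^2 = 0.8606.
Fraction of consumed A going to P: r_P/(r_P+r_Q) = 0.9684.
C_P = 0.9684·C_{A0}·X = 0.9684×6.47×0.444 = 2.78 mol/L; Y_P = C_P/C_{A0} = 0.430.

0.430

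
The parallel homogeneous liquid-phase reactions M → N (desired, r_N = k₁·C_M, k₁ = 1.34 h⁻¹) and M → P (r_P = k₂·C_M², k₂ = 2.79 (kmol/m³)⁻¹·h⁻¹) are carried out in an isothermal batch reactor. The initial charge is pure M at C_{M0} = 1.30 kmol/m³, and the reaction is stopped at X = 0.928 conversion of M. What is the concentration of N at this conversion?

0.544 kmol/m³

C_M = C_{M0}(1−X) = 0.09360 kmol/m³.
Along a PFR/batch, dC_N/dC_M = −r_N/(r_N+r_P) = −k₁/(k₁+k₂·C_M).
Integrating from C_{M0} to C_M: C_N = (1.34/2.79)·ln[(1.34+2.79·1.30)/(1.34+2.79·0.0936)] = 0.4803·ln(4.967/1.601) = 0.5437 kmol/m³.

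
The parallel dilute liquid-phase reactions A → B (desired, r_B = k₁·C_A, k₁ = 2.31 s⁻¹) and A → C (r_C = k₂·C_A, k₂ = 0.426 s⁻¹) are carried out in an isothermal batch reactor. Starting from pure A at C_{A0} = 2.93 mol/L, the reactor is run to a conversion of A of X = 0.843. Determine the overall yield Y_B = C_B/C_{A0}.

C_A = C_{A0}(1−X) = 0.4600 mol/L.
Both paths are first order in A, so the instantaneous fraction to B is constant: dC_B/d(−C_A) = k₁/(k₁+k₂) = 0.8443.
C_B = 0.8443·(C_{A0}−C_A) = 0.8443×2.470 = 2.09 mol/L.
Y_B = C_B/C_{A0} = 2.085/2.93 = 0.712.

0.712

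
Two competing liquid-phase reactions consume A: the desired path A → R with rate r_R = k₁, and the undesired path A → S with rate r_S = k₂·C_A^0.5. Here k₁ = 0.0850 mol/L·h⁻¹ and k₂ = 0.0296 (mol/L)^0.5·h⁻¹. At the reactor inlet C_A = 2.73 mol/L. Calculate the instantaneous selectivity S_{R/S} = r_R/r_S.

S_{R/S} = r_R/r_S = (k₁)/(k₂·C_A^0.5) = (k₁/k₂)·C_A^-0.5.
= (0.0850) / (0.0296×2.730^0.5) = 0.08500/0.04891 = 1.74.
The undesired path is higher order in A, so low C_A (CSTR or dilute feed) favours R.

1.74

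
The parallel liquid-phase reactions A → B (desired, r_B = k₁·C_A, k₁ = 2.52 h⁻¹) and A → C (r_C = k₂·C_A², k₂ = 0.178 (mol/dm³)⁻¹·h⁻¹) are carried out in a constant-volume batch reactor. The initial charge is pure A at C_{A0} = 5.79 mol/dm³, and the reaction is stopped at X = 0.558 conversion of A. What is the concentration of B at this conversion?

2.50 mol/dm³

C_A = C_{A0}(1−X) = 2.559 mol/dm³.
Along a PFR/batch, dC_B/dC_A = −r_B/(r_B+r_C) = −k₁/(k₁+k₂·C_A).
Integrating from C_{A0} to C_A: C_B = (2.52/0.178)·ln[(2.52+0.178·5.79)/(2.52+0.178·2.56)] = 14.16·ln(3.551/2.976) = 2.502 mol/dm³.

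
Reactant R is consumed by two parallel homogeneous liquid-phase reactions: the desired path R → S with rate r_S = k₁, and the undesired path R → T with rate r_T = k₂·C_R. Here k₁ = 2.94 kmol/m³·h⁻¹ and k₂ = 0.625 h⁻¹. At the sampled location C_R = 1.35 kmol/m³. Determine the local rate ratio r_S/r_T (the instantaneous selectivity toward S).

S_{S/T} = r_S/r_T = (k₁)/(k₂·C_R) = (k₁/k₂)·C_R⁻¹.
= (2.94) / (0.625×1.350) = 2.940/0.8438 = 3.48.
The undesired path is higher order in R, so low C_R (CSTR or dilute feed) favours S.

3.48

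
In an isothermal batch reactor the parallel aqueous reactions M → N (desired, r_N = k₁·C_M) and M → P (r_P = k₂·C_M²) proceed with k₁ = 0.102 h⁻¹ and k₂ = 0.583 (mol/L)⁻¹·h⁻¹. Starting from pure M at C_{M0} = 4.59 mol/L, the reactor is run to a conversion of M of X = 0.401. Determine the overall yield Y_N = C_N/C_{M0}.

C_M = C_{M0}(1−X) = 2.749 mol/L.
Along a PFR/batch, dC_N/dC_M = −r_N/(r_N+r_P) = −k₁/(k₁+k₂·C_M).
Integrating from C_{M0} to C_M: C_N = (0.102/0.583)·ln[(0.102+0.583·4.59)/(0.102+0.583·2.75)] = 0.1750·ln(2.778/1.705) = 0.08542 mol/L.
Y_N = C_N/C_{M0} = 0.08542/4.59 = 0.0186.

0.0186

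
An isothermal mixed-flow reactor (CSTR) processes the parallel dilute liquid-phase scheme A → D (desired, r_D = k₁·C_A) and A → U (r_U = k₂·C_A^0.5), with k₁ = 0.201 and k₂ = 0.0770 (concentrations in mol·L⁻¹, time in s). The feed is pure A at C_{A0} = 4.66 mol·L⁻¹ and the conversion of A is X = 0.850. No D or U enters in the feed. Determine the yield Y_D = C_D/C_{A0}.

0.583

Exit C_A = C_{A0}(1−X) = 4.66×0.150 = 0.6990 mol·L⁻¹.
Rates in a CSTR are evaluated at the outlet concentration: r_D = 0.201×0.6990 = 0.1405, r_U = 0.0770×0.6990^0.5 = 0.06438.
Fraction of consumed A going to D: r_D/(r_D+r_U) = 0.6858.
C_D = 0.6858·C_{A0}·X = 0.6858×4.66×0.850 = 2.72 mol·L⁻¹; Y_D = C_D/C_{A0} = 0.583.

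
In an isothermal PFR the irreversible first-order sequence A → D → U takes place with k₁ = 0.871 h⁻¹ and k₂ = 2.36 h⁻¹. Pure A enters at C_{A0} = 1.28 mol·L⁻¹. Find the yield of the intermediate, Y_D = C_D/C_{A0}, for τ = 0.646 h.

0.206

The intermediate concentration in a first-order A→B→C sequence is C_D = k₁C_{A0}(e^(−k₁τ) − e^(−k₂τ))/(k₂−k₁).
e^(−k₁τ) = e^(−0.871×0.646) = e^(−0.5627) = 0.5697; e^(−k₂τ) = e^(−1.525) = 0.2177.
C_D = 0.871×1.28/(2.36−0.871) × (0.5697−0.2177) = 0.7487×0.3520 = 0.2635 mol·L⁻¹.
Y_D = C_D/C_{A0} = 0.2635/1.28 = 0.206.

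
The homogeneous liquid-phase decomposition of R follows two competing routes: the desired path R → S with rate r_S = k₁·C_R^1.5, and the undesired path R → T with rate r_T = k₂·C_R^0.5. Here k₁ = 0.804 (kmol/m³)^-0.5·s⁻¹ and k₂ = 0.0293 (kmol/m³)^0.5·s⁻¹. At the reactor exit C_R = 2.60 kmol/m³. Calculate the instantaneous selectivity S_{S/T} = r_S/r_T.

S_{S/T} = r_S/r_T = (k₁·C_R^1.5)/(k₂·C_R^0.5) = (k₁/k₂)·C_R.
= (0.804×2.600^1.5) / (0.0293×2.600^0.5) = 3.371/0.04724 = 71.3.
Since the desired path is higher order in R, keeping C_R high (PFR or concentrated feed) favours S.

71.3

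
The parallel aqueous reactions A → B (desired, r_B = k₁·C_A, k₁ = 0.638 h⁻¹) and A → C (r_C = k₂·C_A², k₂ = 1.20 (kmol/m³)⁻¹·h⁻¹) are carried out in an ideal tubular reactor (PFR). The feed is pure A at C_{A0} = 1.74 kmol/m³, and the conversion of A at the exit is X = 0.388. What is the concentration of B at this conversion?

C_A = C_{A0}(1−X) = 1.065 kmol/m³.
Along a PFR/batch, dC_B/dC_A = −r_B/(r_B+r_C) = −k₁/(k₁+k₂·C_A).
Integrating from C_{A0} to C_A: C_B = (0.638/1.20)·ln[(0.638+1.20·1.74)/(0.638+1.20·1.06)] = 0.5317·ln(2.726/1.916) = 0.1875 kmol/m³.

0.188 kmol/m³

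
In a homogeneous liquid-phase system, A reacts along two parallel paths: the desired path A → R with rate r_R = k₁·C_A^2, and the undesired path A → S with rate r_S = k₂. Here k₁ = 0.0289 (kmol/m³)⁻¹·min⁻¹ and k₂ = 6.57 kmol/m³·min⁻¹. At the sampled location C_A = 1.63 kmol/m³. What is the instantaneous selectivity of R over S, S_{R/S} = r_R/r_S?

0.0117

S_{R/S} = r_R/r_S = (k₁·C_A^2)/(k₂) = (k₁/k₂)·C_A^2.
= (0.0289×1.630^2) / (6.57) = 0.07678/6.570 = 0.0117.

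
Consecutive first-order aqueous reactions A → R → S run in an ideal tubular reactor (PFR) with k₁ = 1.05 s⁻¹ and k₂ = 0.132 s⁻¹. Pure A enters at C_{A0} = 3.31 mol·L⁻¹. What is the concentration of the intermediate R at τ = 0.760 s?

1.72 mol·L⁻¹

Solving the coupled first-order balances gives C_R(τ) = [k₁/(k₂−k₁)]·C_{A0}·(e^(−k₁τ) − e^(−k₂τ)).
e^(−k₁τ) = e^(−1.05×0.760) = e^(−0.7980) = 0.4502; e^(−k₂τ) = e^(−0.1003) = 0.9045.
C_R = 1.05×3.31/(0.132−1.05) × (0.4502−0.9045) = (-3.786)×(-0.4543) = 1.720 mol·L⁻¹.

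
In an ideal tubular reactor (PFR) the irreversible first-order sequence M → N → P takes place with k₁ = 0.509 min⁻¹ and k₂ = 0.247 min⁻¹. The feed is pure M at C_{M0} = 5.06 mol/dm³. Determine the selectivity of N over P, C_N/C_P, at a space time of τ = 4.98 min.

Solving the coupled first-order balances gives C_N(τ) = [k₁/(k₂−k₁)]·C_{M0}·(e^(−k₁τ) − e^(−k₂τ)).
e^(−k₁τ) = e^(−0.509×4.98) = e^(−2.535) = 0.07928; e^(−k₂τ) = e^(−1.230) = 0.2923.
C_N = 0.509×5.06/(0.247−0.509) × (0.07928−0.2923) = (-9.830)×(-0.2130) = 2.094 mol/dm³.
C_M = C_{M0}e^(−k₁τ) = 0.4011 mol/dm³, so C_P = C_{M0}−C_M−C_N = 2.565 mol/dm³; C_N/C_P = 0.816.

0.816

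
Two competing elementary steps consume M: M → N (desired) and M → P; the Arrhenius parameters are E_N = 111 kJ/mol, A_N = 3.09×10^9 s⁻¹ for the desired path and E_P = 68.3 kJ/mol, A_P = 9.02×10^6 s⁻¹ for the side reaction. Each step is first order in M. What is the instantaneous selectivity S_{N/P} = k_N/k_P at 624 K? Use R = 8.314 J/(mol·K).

With equal orders, S_{N/P} = k_N/k_P = (A_N/A_P)·exp[(E_P−E_N)/(RT)].
(E_P−E_N)/(RT) = (68.3−111)×10³/(8.314×624) = -42700/5188 = -8.231.
k_N/k_P = (3.09×10^9/9.02×10^6)·exp(-8.231) = 342.6 × 2.664×10^-4 = 0.0913.

0.0913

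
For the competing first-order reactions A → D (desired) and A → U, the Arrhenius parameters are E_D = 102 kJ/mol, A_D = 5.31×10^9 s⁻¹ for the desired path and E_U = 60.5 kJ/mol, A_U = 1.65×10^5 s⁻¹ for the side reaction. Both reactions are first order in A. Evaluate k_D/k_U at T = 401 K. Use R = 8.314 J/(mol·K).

k_D/k_U = (A_D/A_U)·exp[−(E_D−E_U)/(RT)] = (A_D/A_U)·exp[(E_U−E_D)/(RT)].
(E_U−E_D)/(RT) = (60.5−102)×10³/(8.314×401) = -41500/3334 = -12.45.
k_D/k_U = (5.31×10^9/1.65×10^5)·exp(-12.45) = 32182 × 3.926×10^-6 = 0.126.
Since E_D > E_U, raising the temperature improves selectivity toward D.

0.126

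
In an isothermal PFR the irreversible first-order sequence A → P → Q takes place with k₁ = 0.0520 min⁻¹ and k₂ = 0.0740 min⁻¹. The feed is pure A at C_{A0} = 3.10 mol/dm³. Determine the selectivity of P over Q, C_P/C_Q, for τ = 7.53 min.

3.05

Solving the coupled first-order balances gives C_P(τ) = [k₁/(k₂−k₁)]·C_{A0}·(e^(−k₁τ) − e^(−k₂τ)).
e^(−k₁τ) = e^(−0.0520×7.53) = e^(−0.3916) = 0.6760; e^(−k₂τ) = e^(−0.5572) = 0.5728.
C_P = 0.0520×3.10/(0.0740−0.0520) × (0.6760−0.5728) = 7.327×0.1032 = 0.7562 mol/dm³.
C_A = C_{A0}e^(−k₁τ) = 2.096 mol/dm³, so C_Q = C_{A0}−C_A−C_P = 0.2482 mol/dm³; C_P/C_Q = 3.05.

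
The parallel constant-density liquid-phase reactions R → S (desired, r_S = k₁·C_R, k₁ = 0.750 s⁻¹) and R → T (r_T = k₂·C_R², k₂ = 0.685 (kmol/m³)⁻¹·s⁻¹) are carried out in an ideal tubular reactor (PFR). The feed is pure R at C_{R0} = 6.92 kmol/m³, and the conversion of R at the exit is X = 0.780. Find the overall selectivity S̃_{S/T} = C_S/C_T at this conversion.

0.294

C_R = C_{R0}(1−X) = 1.522 kmol/m³.
Along a PFR/batch, dC_S/dC_R = −r_S/(r_S+r_T) = −k₁/(k₁+k₂·C_R).
Integrating from C_{R0} to C_R: C_S = (0.750/0.685)·ln[(0.750+0.685·6.92)/(0.750+0.685·1.52)] = 1.095·ln(5.490/1.793) = 1.225 kmol/m³.
C_T = (C_{R0}−C_R)−C_S = 4.172 kmol/m³; S̃_{S/T} = 1.225/4.172 = 0.294.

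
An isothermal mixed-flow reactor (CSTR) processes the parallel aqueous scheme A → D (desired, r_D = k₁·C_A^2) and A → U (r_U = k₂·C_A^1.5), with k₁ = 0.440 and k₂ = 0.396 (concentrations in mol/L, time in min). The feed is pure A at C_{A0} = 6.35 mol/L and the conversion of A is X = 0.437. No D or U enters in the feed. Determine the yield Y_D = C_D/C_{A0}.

Exit C_A = C_{A0}(1−X) = 6.35×0.563 = 3.575 mol/L.
A CSTR operates uniformly at the exit composition, giving r_D = 5.624 and r_U = 2.677 (each k·C_A^n at C_A = 3.575).
Fraction of consumed A going to D: r_D/(r_D+r_U) = 0.6775.
C_D = 0.6775·C_{A0}·X = 0.6775×6.35×0.437 = 1.88 mol/L; Y_D = C_D/C_{A0} = 0.296.

0.296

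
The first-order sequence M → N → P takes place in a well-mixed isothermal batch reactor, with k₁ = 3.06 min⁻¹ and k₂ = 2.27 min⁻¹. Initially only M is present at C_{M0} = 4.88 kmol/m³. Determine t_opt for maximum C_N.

Setting dC_N/dt = 0 gives t_opt = ln(k₂/k₁)/(k₂−k₁).
= ln(2.27/3.06)/(2.27−3.06) = ln(0.7418)/-0.7900 = -0.2986/-0.7900 = 0.378 min.

0.378 min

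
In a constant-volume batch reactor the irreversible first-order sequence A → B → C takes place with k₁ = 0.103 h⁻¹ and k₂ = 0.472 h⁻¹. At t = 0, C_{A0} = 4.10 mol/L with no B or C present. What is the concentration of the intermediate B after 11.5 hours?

For first-order series with pure A initially, C_B(t) = k₁C_{A0}/(k₂−k₁)·(e^(−k₁t) − e^(−k₂t)).
e^(−k₁t) = e^(−0.103×11.5) = e^(−1.184) = 0.3059; e^(−k₂t) = e^(−5.428) = 0.004392.
C_B = 0.103×4.10/(0.472−0.103) × (0.3059−0.004392) = 1.144×0.3015 = 0.3451 mol/L.

0.345 mol/L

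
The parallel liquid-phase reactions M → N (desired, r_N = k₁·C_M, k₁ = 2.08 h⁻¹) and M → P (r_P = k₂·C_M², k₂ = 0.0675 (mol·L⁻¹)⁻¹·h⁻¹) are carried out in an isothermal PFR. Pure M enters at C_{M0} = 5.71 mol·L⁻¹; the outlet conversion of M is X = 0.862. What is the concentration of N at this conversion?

4.46 mol·L⁻¹

C_M = C_{M0}(1−X) = 0.7880 mol·L⁻¹.
Along a PFR/batch, dC_N/dC_M = −r_N/(r_N+r_P) = −k₁/(k₁+k₂·C_M).
Integrating from C_{M0} to C_M: C_N = (2.08/0.0675)·ln[(2.08+0.0675·5.71)/(2.08+0.0675·0.788)] = 30.81·ln(2.465/2.133) = 4.460 mol·L⁻¹.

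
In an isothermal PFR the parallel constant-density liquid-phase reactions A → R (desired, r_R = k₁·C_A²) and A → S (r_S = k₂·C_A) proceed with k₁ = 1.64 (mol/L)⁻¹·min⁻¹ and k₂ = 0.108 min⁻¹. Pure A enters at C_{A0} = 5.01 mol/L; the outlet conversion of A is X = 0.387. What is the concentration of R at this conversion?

C_A = C_{A0}(1−X) = 3.071 mol/L.
Along a PFR/batch, dC_S/dC_A = −r_S/(r_R+r_S) = −k₂/(k₂+k₁·C_A).
Integrating from C_{A0} to C_A: C_S = (0.108/1.64)·ln[(0.108+1.64·5.01)/(0.108+1.64·3.07)] = 0.06585·ln(8.324/5.145) = 0.03169 mol/L.
Then C_R = (C_{A0}−C_A) − C_S = 1.939 − 0.03169 = 1.907 mol/L.

1.91 mol/L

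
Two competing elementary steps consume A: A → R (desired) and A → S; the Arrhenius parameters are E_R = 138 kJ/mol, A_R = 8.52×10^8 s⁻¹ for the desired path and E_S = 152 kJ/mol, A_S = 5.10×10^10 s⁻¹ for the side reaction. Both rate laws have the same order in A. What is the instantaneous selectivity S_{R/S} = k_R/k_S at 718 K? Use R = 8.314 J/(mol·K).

k_R/k_S = (A_R/A_S)·exp[−(E_R−E_S)/(RT)] = (A_R/A_S)·exp[(E_S−E_R)/(RT)].
(E_S−E_R)/(RT) = (152−138)×10³/(8.314×718) = 14000/5969 = 2.345.
k_R/k_S = (8.52×10^8/5.10×10^10)·exp(2.345) = 0.01671 × 10.44 = 0.174.
Since E_R < E_S, lowering the temperature improves selectivity toward R.

0.174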